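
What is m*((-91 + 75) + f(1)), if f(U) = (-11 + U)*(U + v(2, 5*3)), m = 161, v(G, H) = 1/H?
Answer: -12880/3 ≈ -4293.3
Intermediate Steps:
f(U) = (-11 + U)*(1/15 + U) (f(U) = (-11 + U)*(U + 1/(5*3)) = (-11 + U)*(U + 1/15) = (-11 + U)*(1/15 + U))
m*((-91 + 75) + f(1)) = 161*((-91 + 75) + (-11/15 + 1² - 164/15*1)) = 161*(-16 + (-11/15 + 1 - 164/15)) = 161*(-16 - 32/3) = 161*(-80/3) = -12880/3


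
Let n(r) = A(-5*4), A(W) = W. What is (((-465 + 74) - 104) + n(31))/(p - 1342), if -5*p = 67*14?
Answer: 2575/7648 ≈ 0.33669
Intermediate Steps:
n(r) = -20 (n(r) = -5*4 = -20)
p = -938/5 (p = -67*14/5 = -⅕*938 = -938/5 ≈ -187.60)
(((-465 + 74) - 104) + n(31))/(p - 1342) = (((-465 + 74) - 104) - 20)/(-938/5 - 1342) = ((-391 - 104) - 20)/(-7648/5) = -5*(-495 - 20)/7648 = -5/7648*(-515) = 2575/7648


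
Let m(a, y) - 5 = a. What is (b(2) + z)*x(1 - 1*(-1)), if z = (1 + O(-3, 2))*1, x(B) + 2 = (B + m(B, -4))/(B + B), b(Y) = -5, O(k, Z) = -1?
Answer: -5/4 ≈ -1.2500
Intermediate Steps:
m(a, y) = 5 + a
x(B) = -2 + (5 + 2*B)/(2*B) (x(B) = -2 + (B + (5 + B))/(B + B) = -2 + (5 + 2*B)/((2*B)) = -2 + (5 + 2*B)*(1/(2*B)) = -2 + (5 + 2*B)/(2*B))
z = 0 (z = (1 - 1)*1 = 0*1 = 0)
(b(2) + z)*x(1 - 1*(-1)) = (-5 + 0)*((5/2 - (1 - 1*(-1)))/(1 - 1*(-1))) = -5*(5/2 - (1 + 1))/(1 + 1) = -5*(5/2 - 1*2)/2 = -5*(5/2 - 2)/2 = -5/(2*2) = -5*¼ = -5/4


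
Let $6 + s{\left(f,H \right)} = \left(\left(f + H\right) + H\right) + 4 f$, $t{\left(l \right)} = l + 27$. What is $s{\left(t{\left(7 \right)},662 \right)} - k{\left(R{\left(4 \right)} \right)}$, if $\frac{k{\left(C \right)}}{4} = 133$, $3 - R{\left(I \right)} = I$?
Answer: $956$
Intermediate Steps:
$t{\left(l \right)} = 27 + l$
$R{\left(I \right)} = 3 - I$
$s{\left(f,H \right)} = -6 + 2 H + 5 f$ ($s{\left(f,H \right)} = -6 + \left(\left(\left(f + H\right) + H\right) + 4 f\right) = -6 + \left(\left(\left(H + f\right) + H\right) + 4 f\right) = -6 + \left(\left(f + 2 H\right) + 4 f\right) = -6 + \left(2 H + 5 f\right) = -6 + 2 H + 5 f$)
$k{\left(C \right)} = 532$ ($k{\left(C \right)} = 4 \cdot 133 = 532$)
$s{\left(t{\left(7 \right)},662 \right)} - k{\left(R{\left(4 \right)} \right)} = \left(-6 + 2 \cdot 662 + 5 \left(27 + 7\right)\right) - 532 = \left(-6 + 1324 + 5 \cdot 34\right) - 532 = \left(-6 + 1324 + 170\right) - 532 = 1488 - 532 = 956$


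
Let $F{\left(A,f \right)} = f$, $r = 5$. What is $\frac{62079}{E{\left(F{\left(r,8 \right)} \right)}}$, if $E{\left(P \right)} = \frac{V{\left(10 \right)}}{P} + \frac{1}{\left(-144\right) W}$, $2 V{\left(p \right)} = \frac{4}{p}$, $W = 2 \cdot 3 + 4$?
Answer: $\frac{17878752}{7} \approx 2.5541 \cdot 10^{6}$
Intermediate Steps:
$W = 10$ ($W = 6 + 4 = 10$)
$V{\left(p \right)} = \frac{2}{p}$ ($V{\left(p \right)} = \frac{4 \frac{1}{p}}{2} = \frac{2}{p}$)
$E{\left(P \right)} = - \frac{1}{1440} + \frac{1}{5 P}$ ($E{\left(P \right)} = \frac{2 \cdot \frac{1}{10}}{P} + \frac{1}{\left(-144\right) 10} = \frac{2 \cdot \frac{1}{10}}{P} - \frac{1}{1440} = \frac{1}{5 P} - \frac{1}{1440} = - \frac{1}{1440} + \frac{1}{5 P}$)
$\frac{62079}{E{\left(F{\left(r,8 \right)} \right)}} = \frac{62079}{\frac{1}{1440} \cdot \frac{1}{8} \left(288 - 8\right)} = \frac{62079}{\frac{1}{1440} \cdot \frac{1}{8} \cdot 280} = \frac{62079}{\frac{7}{288}} = 62079 \cdot \frac{288}{7} = \frac{17878752}{7}$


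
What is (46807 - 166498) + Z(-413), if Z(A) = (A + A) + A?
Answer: -120930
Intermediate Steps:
Z(A) = 3*A (Z(A) = 2*A + A = 3*A)
(46807 - 166498) + Z(-413) = (46807 - 166498) + 3*(-413) = -119691 - 1239 = -120930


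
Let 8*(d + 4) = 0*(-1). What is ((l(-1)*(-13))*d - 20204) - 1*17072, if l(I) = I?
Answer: -37328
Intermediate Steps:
d = -4 (d = -4 + (0*(-1))/8 = -4 + (⅛)*0 = -4 + 0 = -4)
((l(-1)*(-13))*d - 20204) - 1*17072 = (-1*(-13)*(-4) - 20204) - 1*17072 = (13*(-4) - 20204) - 17072 = (-52 - 20204) - 17072 = -20256 - 17072 = -37328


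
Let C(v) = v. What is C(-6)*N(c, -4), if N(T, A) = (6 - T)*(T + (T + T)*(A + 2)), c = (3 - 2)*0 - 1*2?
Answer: -288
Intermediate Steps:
c = -2 (c = 1*0 - 2 = 0 - 2 = -2)
N(T, A) = (6 - T)*(T + 2*T*(2 + A)) (N(T, A) = (6 - T)*(T + (2*T)*(2 + A)) = (6 - T)*(T + 2*T*(2 + A)))
C(-6)*N(c, -4) = -(-12)*(30 - 5*(-2) + 12*(-4) - 2*(-4)*(-2)) = -(-12)*(30 + 10 - 48 - 16) = -(-12)*(-24) = -6*48 = -288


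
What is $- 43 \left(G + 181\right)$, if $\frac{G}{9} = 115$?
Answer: $-52288$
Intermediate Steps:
$G = 1035$ ($G = 9 \cdot 115 = 1035$)
$- 43 \left(G + 181\right) = - 43 \left(1035 + 181\right) = \left(-43\right) 1216 = -52288$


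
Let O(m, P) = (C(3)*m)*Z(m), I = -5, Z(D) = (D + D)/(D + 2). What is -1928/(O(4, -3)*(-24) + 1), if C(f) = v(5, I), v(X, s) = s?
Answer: -1928/641 ≈ -3.0078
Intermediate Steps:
Z(D) = 2*D/(2 + D) (Z(D) = (2*D)/(2 + D) = 2*D/(2 + D))
C(f) = -5
O(m, P) = -10*m²/(2 + m) (O(m, P) = (-5*m)*(2*m/(2 + m)) = -10*m²/(2 + m))
-1928/(O(4, -3)*(-24) + 1) = -1928/(-10*4²/(2 + 4)*(-24) + 1) = -1928/(-10*16/6*(-24) + 1) = -1928/(-10*16*⅙*(-24) + 1) = -1928/(-80/3*(-24) + 1) = -1928/(640 + 1) = -1928/641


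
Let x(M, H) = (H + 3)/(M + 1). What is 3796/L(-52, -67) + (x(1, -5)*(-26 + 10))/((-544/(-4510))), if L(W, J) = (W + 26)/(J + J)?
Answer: 334843/17 ≈ 19697.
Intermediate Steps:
x(M, H) = (3 + H)/(1 + M)
L(W, J) = (26 + W)/(2*J) (L(W, J) = (26 + W)/((2*J)) = (26 + W)*(1/(2*J)) = (26 + W)/(2*J))
3796/L(-52, -67) + (x(1, -5)*(-26 + 10))/((-544/(-4510))) = 3796/(((½)*(26 - 52)/(-67))) + (((3 - 5)/(1 + 1))*(-26 + 10))/((-544/(-4510))) = 3796/(((½)*(-1/67)*(-26))) + ((-2/2)*(-16))/((-544*(-1/4510))) = 3796/(13/67) + (((½)*(-2))*(-16))/(272/2255) = 3796*(67/13) - 1*(-16)*(2255/272) = 19564 + 16*(2255/272) = 19564 + 2255/17 = 334843/17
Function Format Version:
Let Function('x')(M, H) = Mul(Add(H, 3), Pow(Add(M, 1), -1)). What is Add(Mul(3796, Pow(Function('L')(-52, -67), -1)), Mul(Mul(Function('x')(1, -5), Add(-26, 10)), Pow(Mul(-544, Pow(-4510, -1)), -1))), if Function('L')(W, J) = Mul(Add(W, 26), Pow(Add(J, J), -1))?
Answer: Rational(334843, 17) ≈ 19697.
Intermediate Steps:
Function('x')(M, H) = Mul(Pow(Add(1, M), -1), Add(3, H)) (Function('x')(M, H) = Mul(Add(3, H), Pow(Add(1, M), -1)) = Mul(Pow(Add(1, M), -1), Add(3, H)))
Function('L')(W, J) = Mul(Rational(1, 2), Pow(J, -1), Add(26, W)) (Function('L')(W, J) = Mul(Add(26, W), Pow(Mul(2, J), -1)) = Mul(Add(26, W), Mul(Rational(1, 2), Pow(J, -1))) = Mul(Rational(1, 2), Pow(J, -1), Add(26, W)))
Add(Mul(3796, Pow(Function('L')(-52, -67), -1)), Mul(Mul(Function('x')(1, -5), Add(-26, 10)), Pow(Mul(-544, Pow(-4510, -1)), -1))) = Add(Mul(3796, Pow(Mul(Rational(1, 2), Pow(-67, -1), Add(26, -52)), -1)), Mul(Mul(Mul(Pow(Add(1, 1), -1), Add(3, -5)), Add(-26, 10)), Pow(Mul(-544, Pow(-4510, -1)), -1))) = Add(Mul(3796, Pow(Mul(Rational(1, 2), Rational(-1, 67), -26), -1)), Mul(Mul(Mul(Pow(2, -1), -2), -16), Pow(Mul(-544, Rational(-1, 4510)), -1))) = Add(Mul(3796, Pow(Rational(13, 67), -1)), Mul(Mul(Mul(Rational(1, 2), -2), -16), Pow(Rational(272, 2255), -1))) = Add(Mul(3796, Rational(67, 13)), Mul(Mul(-1, -16), Rational(2255, 272))) = Add(19564, Mul(16, Rational(2255, 272))) = Add(19564, Rational(2255, 17)) = Rational(334843, 17)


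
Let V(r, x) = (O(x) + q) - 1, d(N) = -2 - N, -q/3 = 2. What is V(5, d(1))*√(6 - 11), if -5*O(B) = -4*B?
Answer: -47*I*√5/5 ≈ -21.019*I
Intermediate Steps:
O(B) = 4*B/5 (O(B) = -(-4)*B/5 = 4*B/5)
q = -6 (q = -3*2 = -6)
V(r, x) = -7 + 4*x/5 (V(r, x) = (4*x/5 - 6) - 1 = (-6 + 4*x/5) - 1 = -7 + 4*x/5)
V(5, d(1))*√(6 - 11) = (-7 + 4*(-2 - 1*1)/5)*√(6 - 11) = (-7 + 4*(-2 - 1)/5)*√(-5) = (-7 + (⅘)*(-3))*(I*√5) = (-7 - 12/5)*(I*√5) = -47*I*√5/5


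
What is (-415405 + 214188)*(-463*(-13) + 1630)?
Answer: -1539108833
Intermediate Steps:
(-415405 + 214188)*(-463*(-13) + 1630) = -201217*(6019 + 1630) = -201217*7649 = -1539108833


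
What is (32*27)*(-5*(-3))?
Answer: 12960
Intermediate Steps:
(32*27)*(-5*(-3)) = 864*15 = 12960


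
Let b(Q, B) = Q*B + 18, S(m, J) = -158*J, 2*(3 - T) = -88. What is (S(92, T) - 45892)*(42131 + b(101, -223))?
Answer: -1046419068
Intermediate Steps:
T = 47 (T = 3 - ½*(-88) = 3 + 44 = 47)
b(Q, B) = 18 + B*Q (b(Q, B) = B*Q + 18 = 18 + B*Q)
(S(92, T) - 45892)*(42131 + b(101, -223)) = (-158*47 - 45892)*(42131 + (18 - 223*101)) = (-7426 - 45892)*(42131 + (18 - 22523)) = -53318*(42131 - 22505) = -53318*19626 = -1046419068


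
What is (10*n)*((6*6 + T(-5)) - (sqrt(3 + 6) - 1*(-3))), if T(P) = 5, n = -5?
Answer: -1750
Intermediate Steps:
(10*n)*((6*6 + T(-5)) - (sqrt(3 + 6) - 1*(-3))) = (10*(-5))*((6*6 + 5) - (sqrt(3 + 6) - 1*(-3))) = -50*((36 + 5) - (sqrt(9) + 3)) = -50*(41 - (3 + 3)) = -50*(41 - 1*6) = -50*(41 - 6) = -50*35 = -1750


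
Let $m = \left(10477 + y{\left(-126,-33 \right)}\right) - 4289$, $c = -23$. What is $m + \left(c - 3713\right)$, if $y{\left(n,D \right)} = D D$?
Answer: $3541$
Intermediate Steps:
$y{\left(n,D \right)} = D^{2}$
$m = 7277$ ($m = \left(10477 + \left(-33\right)^{2}\right) - 4289 = \left(10477 + 1089\right) - 4289 = 11566 - 4289 = 7277$)
$m + \left(c - 3713\right) = 7277 - 3736 = 3541$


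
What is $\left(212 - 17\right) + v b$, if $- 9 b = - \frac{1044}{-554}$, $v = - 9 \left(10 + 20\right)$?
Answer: $\frac{69675}{277} \approx 251.53$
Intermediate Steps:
$v = -270$ ($v = \left(-9\right) 30 = -270$)
$b = - \frac{58}{277}$ ($b = - \frac{\left(-1044\right) \frac{1}{-554}}{9} = - \frac{\left(-1044\right) \left(- \frac{1}{554}\right)}{9} = \left(- \frac{1}{9}\right) \frac{522}{277} = - \frac{58}{277} \approx -0.20939$)
$\left(212 - 17\right) + v b = \left(212 - 17\right) - - \frac{15660}{277} = \left(212 - 17\right) + \frac{15660}{277} = 195 + \frac{15660}{277} = \frac{69675}{277}$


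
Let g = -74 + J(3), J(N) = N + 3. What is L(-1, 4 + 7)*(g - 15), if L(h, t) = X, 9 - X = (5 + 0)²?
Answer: 1328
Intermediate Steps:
J(N) = 3 + N
X = -16 (X = 9 - (5 + 0)² = 9 - 1*5² = 9 - 1*25 = 9 - 25 = -16)
L(h, t) = -16
g = -68 (g = -74 + (3 + 3) = -74 + 6 = -68)
L(-1, 4 + 7)*(g - 15) = -16*(-68 - 15) = -16*(-83) = 1328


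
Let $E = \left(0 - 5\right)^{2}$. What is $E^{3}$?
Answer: $15625$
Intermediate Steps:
$E = 25$ ($E = \left(-5\right)^{2} = 25$)
$E^{3} = 25^{3} = 15625$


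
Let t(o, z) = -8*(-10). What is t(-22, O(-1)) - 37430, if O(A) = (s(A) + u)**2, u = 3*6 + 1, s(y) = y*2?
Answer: -37350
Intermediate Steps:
s(y) = 2*y
u = 19 (u = 18 + 1 = 19)
O(A) = (19 + 2*A)**2 (O(A) = (2*A + 19)**2 = (19 + 2*A)**2)
t(o, z) = 80
t(-22, O(-1)) - 37430 = 80 - 37430 = -37350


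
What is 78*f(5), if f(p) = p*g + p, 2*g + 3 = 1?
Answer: 0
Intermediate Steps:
g = -1 (g = -3/2 + (1/2)*1 = -3/2 + 1/2 = -1)
f(p) = 0 (f(p) = p*(-1) + p = -p + p = 0)
78*f(5) = 78*0 = 0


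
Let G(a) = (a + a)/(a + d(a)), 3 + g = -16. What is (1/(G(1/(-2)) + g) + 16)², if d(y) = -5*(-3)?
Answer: 77774761/305809 ≈ 254.32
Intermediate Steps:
d(y) = 15
g = -19 (g = -3 - 16 = -19)
G(a) = 2*a/(15 + a) (G(a) = (a + a)/(a + 15) = (2*a)/(15 + a) = 2*a/(15 + a))
(1/(G(1/(-2)) + g) + 16)² = (1/(2/(-2*(15 + 1/(-2))) - 19) + 16)² = (1/(2*(-½)/(15 - ½) - 19) + 16)² = (1/(2*(-½)/(29/2) - 19) + 16)² = (1/(2*(-½)*(2/29) - 19) + 16)² = (1/(-2/29 - 19) + 16)² = (1/(-553/29) + 16)² = (-29/553 + 16)² = (8819/553)² = 77774761/305809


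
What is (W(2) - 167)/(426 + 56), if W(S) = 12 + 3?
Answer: -76/241 ≈ -0.31535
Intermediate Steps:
W(S) = 15
(W(2) - 167)/(426 + 56) = (15 - 167)/(426 + 56) = -152/482 = -152*1/482 = -76/241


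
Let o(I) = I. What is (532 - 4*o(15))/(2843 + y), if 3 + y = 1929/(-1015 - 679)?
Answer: 13552/81509 ≈ 0.16626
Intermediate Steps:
y = -7011/1694 (y = -3 + 1929/(-1015 - 679) = -3 + 1929/(-1694) = -3 + 1929*(-1/1694) = -3 - 1929/1694 = -7011/1694 ≈ -4.1387)
(532 - 4*o(15))/(2843 + y) = (532 - 4*15)/(2843 - 7011/1694) = (532 - 60)/(4809031/1694) = 472*(1694/4809031) = 13552/81509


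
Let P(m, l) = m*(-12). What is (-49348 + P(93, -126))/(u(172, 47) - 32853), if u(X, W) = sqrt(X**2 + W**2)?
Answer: 207236724/134910977 + 6308*sqrt(31793)/134910977 ≈ 1.5444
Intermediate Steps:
P(m, l) = -12*m
u(X, W) = sqrt(W**2 + X**2)
(-49348 + P(93, -126))/(u(172, 47) - 32853) = (-49348 - 12*93)/(sqrt(47**2 + 172**2) - 32853) = (-49348 - 1116)/(sqrt(2209 + 29584) - 32853) = -50464/(sqrt(31793) - 32853) = -50464/(-32853 + sqrt(31793))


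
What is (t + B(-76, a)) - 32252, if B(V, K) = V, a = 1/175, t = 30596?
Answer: -1732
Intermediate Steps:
a = 1/175 ≈ 0.0057143
(t + B(-76, a)) - 32252 = (30596 - 76) - 32252 = 30520 - 32252 = -1732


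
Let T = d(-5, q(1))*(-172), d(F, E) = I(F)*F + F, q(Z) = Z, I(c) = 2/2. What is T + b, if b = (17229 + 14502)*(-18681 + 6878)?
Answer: -374519273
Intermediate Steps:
I(c) = 1 (I(c) = 2*(½) = 1)
d(F, E) = 2*F (d(F, E) = 1*F + F = F + F = 2*F)
b = -374520993 (b = 31731*(-11803) = -374520993)
T = 1720 (T = (2*(-5))*(-172) = -10*(-172) = 1720)
T + b = 1720 - 374520993 = -374519273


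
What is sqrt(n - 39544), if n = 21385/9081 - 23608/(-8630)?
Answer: I*sqrt(6745453133837588435)/13061505 ≈ 198.84*I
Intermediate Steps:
n = 199468399/39184515 (n = 21385*(1/9081) - 23608*(-1/8630) = 21385/9081 + 11804/4315 = 199468399/39184515 ≈ 5.0905)
sqrt(n - 39544) = sqrt(199468399/39184515 - 39544) = sqrt(-1549312992761/39184515) = I*sqrt(6745453133837588435)/13061505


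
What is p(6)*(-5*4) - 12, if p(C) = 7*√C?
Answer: -12 - 140*√6 ≈ -354.93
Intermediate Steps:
p(6)*(-5*4) - 12 = (7*√6)*(-5*4) - 12 = (7*√6)*(-20) - 12 = -140*√6 - 12 = -12 - 140*√6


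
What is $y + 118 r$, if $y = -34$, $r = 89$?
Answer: $10468$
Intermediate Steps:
$y + 118 r = -34 + 118 \cdot 89 = -34 + 10502 = 10468$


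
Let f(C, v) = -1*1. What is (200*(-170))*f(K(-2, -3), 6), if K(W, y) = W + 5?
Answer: 34000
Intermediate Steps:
K(W, y) = 5 + W
f(C, v) = -1
(200*(-170))*f(K(-2, -3), 6) = (200*(-170))*(-1) = -34000*(-1) = 34000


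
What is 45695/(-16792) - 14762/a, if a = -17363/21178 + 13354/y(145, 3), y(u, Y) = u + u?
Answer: -767549624183585/2332205129832 ≈ -329.11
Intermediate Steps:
y(u, Y) = 2*u
a = 138887871/3070810 (a = -17363/21178 + 13354/((2*145)) = -17363*1/21178 + 13354/290 = -17363/21178 + 13354*(1/290) = -17363/21178 + 6677/145 = 138887871/3070810 ≈ 45.228)
45695/(-16792) - 14762/a = 45695/(-16792) - 14762/138887871/3070810 = 45695*(-1/16792) - 14762*3070810/138887871 = -45695/16792 - 45331297220/138887871 = -767549624183585/2332205129832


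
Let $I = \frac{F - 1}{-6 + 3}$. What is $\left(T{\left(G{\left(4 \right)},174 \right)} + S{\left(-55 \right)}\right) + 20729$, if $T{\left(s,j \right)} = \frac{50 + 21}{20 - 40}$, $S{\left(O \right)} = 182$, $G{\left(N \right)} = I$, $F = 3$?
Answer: $\frac{418149}{20} \approx 20907.0$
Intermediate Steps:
$I = - \frac{2}{3}$ ($I = \frac{3 - 1}{-6 + 3} = \frac{2}{-3} = 2 \left(- \frac{1}{3}\right) = - \frac{2}{3} \approx -0.66667$)
$G{\left(N \right)} = - \frac{2}{3}$
$T{\left(s,j \right)} = - \frac{71}{20}$ ($T{\left(s,j \right)} = \frac{71}{-20} = 71 \left(- \frac{1}{20}\right) = - \frac{71}{20}$)
$\left(T{\left(G{\left(4 \right)},174 \right)} + S{\left(-55 \right)}\right) + 20729 = \left(- \frac{71}{20} + 182\right) + 20729 = \frac{3569}{20} + 20729 = \frac{418149}{20}$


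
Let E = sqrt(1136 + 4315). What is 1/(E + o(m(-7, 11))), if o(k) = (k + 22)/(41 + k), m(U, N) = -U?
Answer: -1392/12558263 + 2304*sqrt(5451)/12558263 ≈ 0.013435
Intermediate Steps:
o(k) = (22 + k)/(41 + k)
E = sqrt(5451) ≈ 73.831
1/(E + o(m(-7, 11))) = 1/(sqrt(5451) + (22 - 1*(-7))/(41 - 1*(-7))) = 1/(sqrt(5451) + (22 + 7)/(41 + 7)) = 1/(sqrt(5451) + 29/48) = 1/(29/48 + sqrt(5451))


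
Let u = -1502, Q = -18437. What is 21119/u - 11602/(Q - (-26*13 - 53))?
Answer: -181843635/13552546 ≈ -13.418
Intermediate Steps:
21119/u - 11602/(Q - (-26*13 - 53)) = 21119/(-1502) - 11602/(-18437 - (-26*13 - 53)) = 21119*(-1/1502) - 11602/(-18437 - (-338 - 53)) = -21119/1502 - 11602/(-18437 - 1*(-391)) = -21119/1502 - 11602/(-18437 + 391) = -21119/1502 - 11602/(-18046) = -21119/1502 - 11602*(-1/18046) = -21119/1502 + 5801/9023 = -181843635/13552546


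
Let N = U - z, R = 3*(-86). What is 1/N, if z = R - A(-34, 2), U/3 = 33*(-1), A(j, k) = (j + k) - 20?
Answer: 1/107 ≈ 0.0093458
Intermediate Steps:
A(j, k) = -20 + j + k
R = -258
U = -99 (U = 3*(33*(-1)) = 3*(-33) = -99)
z = -206 (z = -258 - (-20 - 34 + 2) = -258 - 1*(-52) = -258 + 52 = -206)
N = 107 (N = -99 - 1*(-206) = -99 + 206 = 107)
1/N = 1/107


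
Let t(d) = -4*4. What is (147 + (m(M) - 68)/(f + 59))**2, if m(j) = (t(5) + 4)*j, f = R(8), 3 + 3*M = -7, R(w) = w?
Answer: 96452041/4489 ≈ 21486.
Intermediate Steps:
t(d) = -16
M = -10/3 (M = -1 + (1/3)*(-7) = -1 - 7/3 = -10/3 ≈ -3.3333)
f = 8
m(j) = -12*j (m(j) = (-16 + 4)*j = -12*j)
(147 + (m(M) - 68)/(f + 59))**2 = (147 + (-12*(-10/3) - 68)/(8 + 59))**2 = (147 + (40 - 68)/67)**2 = (147 - 28*1/67)**2 = (147 - 28/67)**2 = (9821/67)**2 = 96452041/4489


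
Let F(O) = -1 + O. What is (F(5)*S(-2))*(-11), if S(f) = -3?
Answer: 132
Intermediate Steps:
(F(5)*S(-2))*(-11) = ((-1 + 5)*(-3))*(-11) = (4*(-3))*(-11) = -12*(-11) = 132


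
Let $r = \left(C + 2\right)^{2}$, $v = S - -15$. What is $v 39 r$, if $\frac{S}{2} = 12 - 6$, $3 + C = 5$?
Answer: $16848$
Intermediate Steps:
$C = 2$ ($C = -3 + 5 = 2$)
$S = 12$ ($S = 2 \left(12 - 6\right) = 2 \cdot 6 = 12$)
$v = 27$ ($v = 12 - -15 = 12 + 15 = 27$)
$r = 16$ ($r = \left(2 + 2\right)^{2} = 4^{2} = 16$)
$v 39 r = 27 \cdot 39 \cdot 16 = 1053 \cdot 16 = 16848$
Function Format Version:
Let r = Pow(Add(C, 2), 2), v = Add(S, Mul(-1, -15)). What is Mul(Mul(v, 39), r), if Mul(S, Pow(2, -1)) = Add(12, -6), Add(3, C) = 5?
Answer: 16848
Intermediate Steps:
C = 2 (C = Add(-3, 5) = 2)
S = 12 (S = Mul(2, Add(12, -6)) = Mul(2, 6) = 12)
v = 27 (v = Add(12, Mul(-1, -15)) = Add(12, 15) = 27)
r = 16 (r = Pow(Add(2, 2), 2) = Pow(4, 2) = 16)
Mul(Mul(v, 39), r) = Mul(Mul(27, 39), 16) = Mul(1053, 16) = 16848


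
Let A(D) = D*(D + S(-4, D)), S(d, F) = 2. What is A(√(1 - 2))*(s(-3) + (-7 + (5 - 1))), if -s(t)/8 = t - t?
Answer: 3 - 6*I ≈ 3.0 - 6.0*I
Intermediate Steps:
s(t) = 0 (s(t) = -8*(t - t) = -8*0 = 0)
A(D) = D*(2 + D) (A(D) = D*(D + 2) = D*(2 + D))
A(√(1 - 2))*(s(-3) + (-7 + (5 - 1))) = (√(1 - 2)*(2 + √(1 - 2)))*(0 + (-7 + (5 - 1))) = (√(-1)*(2 + √(-1)))*(0 + (-7 + 4)) = (I*(2 + I))*(0 - 3) = (I*(2 + I))*(-3) = -3*I*(2 + I)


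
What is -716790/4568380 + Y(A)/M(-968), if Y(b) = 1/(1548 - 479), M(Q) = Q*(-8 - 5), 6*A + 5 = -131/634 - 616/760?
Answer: -482123334073/3072760000024 ≈ -0.15690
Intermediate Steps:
A = -362413/361380 (A = -⅚ + (-131/634 - 616/760)/6 = -⅚ + (-131*1/634 - 616*1/760)/6 = -⅚ + (-131/634 - 77/95)/6 = -⅚ + (⅙)*(-61263/60230) = -⅚ - 20421/120460 = -362413/361380 ≈ -1.0029)
M(Q) = -13*Q (M(Q) = Q*(-13) = -13*Q)
Y(b) = 1/1069
-716790/4568380 + Y(A)/M(-968) = -716790/4568380 + 1/(1069*((-13*(-968)))) = -716790*1/4568380 + (1/1069)/12584 = -71679/456838 + (1/1069)*(1/12584) = -71679/456838 + 1/13452296 = -482123334073/3072760000024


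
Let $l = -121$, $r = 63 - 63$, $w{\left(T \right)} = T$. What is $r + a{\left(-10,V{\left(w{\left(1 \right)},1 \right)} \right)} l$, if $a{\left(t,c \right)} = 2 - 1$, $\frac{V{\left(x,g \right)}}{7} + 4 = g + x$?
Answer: $-121$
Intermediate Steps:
$V{\left(x,g \right)} = -28 + 7 g + 7 x$ ($V{\left(x,g \right)} = -28 + 7 \left(g + x\right) = -28 + \left(7 g + 7 x\right) = -28 + 7 g + 7 x$)
$a{\left(t,c \right)} = 1$
$r = 0$ ($r = 63 - 63 = 0$)
$r + a{\left(-10,V{\left(w{\left(1 \right)},1 \right)} \right)} l = 0 + 1 \left(-121\right) = 0 - 121 = -121$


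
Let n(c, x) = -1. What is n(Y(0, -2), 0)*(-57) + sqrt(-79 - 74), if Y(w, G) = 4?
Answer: 57 + 3*I*sqrt(17) ≈ 57.0 + 12.369*I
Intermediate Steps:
n(Y(0, -2), 0)*(-57) + sqrt(-79 - 74) = -1*(-57) + sqrt(-79 - 74) = 57 + sqrt(-153) = 57 + 3*I*sqrt(17)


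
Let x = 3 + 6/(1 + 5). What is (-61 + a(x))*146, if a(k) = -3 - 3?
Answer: -9782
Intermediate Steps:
x = 4 (x = 3 + 6/6 = 3 + (⅙)*6 = 3 + 1 = 4)
a(k) = -6
(-61 + a(x))*146 = (-61 - 6)*146 = -67*146 = -9782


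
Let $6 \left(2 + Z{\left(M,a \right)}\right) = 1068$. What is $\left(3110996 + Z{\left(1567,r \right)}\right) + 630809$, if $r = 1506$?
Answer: $3741981$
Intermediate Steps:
$Z{\left(M,a \right)} = 176$ ($Z{\left(M,a \right)} = -2 + \frac{1}{6} \cdot 1068 = -2 + 178 = 176$)
$\left(3110996 + Z{\left(1567,r \right)}\right) + 630809 = \left(3110996 + 176\right) + 630809 = 3111172 + 630809 = 3741981$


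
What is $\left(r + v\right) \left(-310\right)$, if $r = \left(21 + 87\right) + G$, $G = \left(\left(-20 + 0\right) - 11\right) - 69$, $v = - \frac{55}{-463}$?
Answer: $- \frac{1165290}{463} \approx -2516.8$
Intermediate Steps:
$v = \frac{55}{463}$ ($v = \left(-55\right) \left(- \frac{1}{463}\right) = \frac{55}{463} \approx 0.11879$)
$G = -100$ ($G = \left(-20 - 11\right) - 69 = -31 - 69 = -100$)
$r = 8$ ($r = \left(21 + 87\right) - 100 = 108 - 100 = 8$)
$\left(r + v\right) \left(-310\right) = \left(8 + \frac{55}{463}\right) \left(-310\right) = \frac{3759}{463} \left(-310\right) = - \frac{1165290}{463}$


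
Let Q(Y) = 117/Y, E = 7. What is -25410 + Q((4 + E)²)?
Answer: -3074493/121 ≈ -25409.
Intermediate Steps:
-25410 + Q((4 + E)²) = -25410 + 117/((4 + 7)²) = -25410 + 117/(11²) = -25410 + 117/121 = -3074493/121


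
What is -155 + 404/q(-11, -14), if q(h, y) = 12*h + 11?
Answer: -19159/121 ≈ -158.34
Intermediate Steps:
q(h, y) = 11 + 12*h
-155 + 404/q(-11, -14) = -155 + 404/(11 + 12*(-11)) = -155 + 404/(11 - 132) = -155 + 404/(-121) = -155 + 404*(-1/121) = -155 - 404/121 = -19159/121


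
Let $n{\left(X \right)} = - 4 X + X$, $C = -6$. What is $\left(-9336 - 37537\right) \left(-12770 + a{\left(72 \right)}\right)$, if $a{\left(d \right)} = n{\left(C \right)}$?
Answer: $597724496$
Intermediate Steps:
$n{\left(X \right)} = - 3 X$
$a{\left(d \right)} = 18$ ($a{\left(d \right)} = \left(-3\right) \left(-6\right) = 18$)
$\left(-9336 - 37537\right) \left(-12770 + a{\left(72 \right)}\right) = \left(-9336 - 37537\right) \left(-12770 + 18\right) = \left(-46873\right) \left(-12752\right) = 597724496$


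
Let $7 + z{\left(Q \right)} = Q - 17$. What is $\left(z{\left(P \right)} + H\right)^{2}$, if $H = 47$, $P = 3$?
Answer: $676$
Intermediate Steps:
$z{\left(Q \right)} = -24 + Q$ ($z{\left(Q \right)} = -7 + \left(Q - 17\right) = -7 + \left(-17 + Q\right) = -24 + Q$)
$\left(z{\left(P \right)} + H\right)^{2} = \left(\left(-24 + 3\right) + 47\right)^{2} = \left(-21 + 47\right)^{2} = 26^{2} = 676$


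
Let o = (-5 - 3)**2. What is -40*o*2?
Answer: -5120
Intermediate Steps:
o = 64 (o = (-8)**2 = 64)
-40*o*2 = -40*64*2 = -2560*2 = -5120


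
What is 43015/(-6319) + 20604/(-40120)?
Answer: -27293507/3728210 ≈ -7.3208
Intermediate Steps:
43015/(-6319) + 20604/(-40120) = 43015*(-1/6319) + 20604*(-1/40120) = -43015/6319 - 303/590 = -27293507/3728210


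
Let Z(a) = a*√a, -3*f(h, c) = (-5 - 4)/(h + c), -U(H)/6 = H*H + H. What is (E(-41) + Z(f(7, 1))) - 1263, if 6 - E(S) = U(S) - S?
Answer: 8542 + 3*√6/32 ≈ 8542.2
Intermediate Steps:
U(H) = -6*H - 6*H² (U(H) = -6*(H*H + H) = -6*(H² + H) = -6*(H + H²) = -6*H - 6*H²)
f(h, c) = 3/(c + h) (f(h, c) = -(-5 - 4)/(3*(h + c)) = -(-3)/(c + h) = 3/(c + h))
Z(a) = a^(3/2)
E(S) = 6 + S + 6*S*(1 + S) (E(S) = 6 - (-6*S*(1 + S) - S) = 6 - (-S - 6*S*(1 + S)) = 6 + (S + 6*S*(1 + S)) = 6 + S + 6*S*(1 + S))
(E(-41) + Z(f(7, 1))) - 1263 = ((6 - 41 + 6*(-41)*(1 - 41)) + (3/(1 + 7))^(3/2)) - 1263 = ((6 - 41 + 6*(-41)*(-40)) + (3/8)^(3/2)) - 1263 = ((6 - 41 + 9840) + (3*(⅛))^(3/2)) - 1263 = (9805 + (3/8)^(3/2)) - 1263 = (9805 + 3*√6/32) - 1263 = 8542 + 3*√6/32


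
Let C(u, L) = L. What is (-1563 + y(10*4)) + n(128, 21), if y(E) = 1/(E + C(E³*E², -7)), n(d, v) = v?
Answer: -50885/33 ≈ -1542.0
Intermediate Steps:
y(E) = 1/(-7 + E) (y(E) = 1/(E - 7) = 1/(-7 + E))
(-1563 + y(10*4)) + n(128, 21) = (-1563 + 1/(-7 + 10*4)) + 21 = (-1563 + 1/(-7 + 40)) + 21 = (-1563 + 1/33) + 21 = -51578/33 + 21 = -50885/33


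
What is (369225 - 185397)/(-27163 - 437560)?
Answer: -183828/464723 ≈ -0.39556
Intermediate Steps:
(369225 - 185397)/(-27163 - 437560) = 183828/(-464723) = 183828*(-1/464723) = -183828/464723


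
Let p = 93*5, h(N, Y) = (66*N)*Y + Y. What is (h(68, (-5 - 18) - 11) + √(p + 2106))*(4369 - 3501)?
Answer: -132479368 + 868*√2571 ≈ -1.3244e+8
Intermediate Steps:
h(N, Y) = Y + 66*N*Y (h(N, Y) = 66*N*Y + Y = Y + 66*N*Y)
p = 465
(h(68, (-5 - 18) - 11) + √(p + 2106))*(4369 - 3501) = (((-5 - 18) - 11)*(1 + 66*68) + √(465 + 2106))*(4369 - 3501) = ((-23 - 11)*(1 + 4488) + √2571)*868 = (-34*4489 + √2571)*868 = (-152626 + √2571)*868 = -132479368 + 868*√2571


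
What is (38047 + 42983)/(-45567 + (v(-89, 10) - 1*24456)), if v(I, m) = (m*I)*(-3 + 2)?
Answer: -81030/69133 ≈ -1.1721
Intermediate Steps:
v(I, m) = -I*m (v(I, m) = (I*m)*(-1) = -I*m)
(38047 + 42983)/(-45567 + (v(-89, 10) - 1*24456)) = (38047 + 42983)/(-45567 + (-1*(-89)*10 - 1*24456)) = 81030/(-45567 + (890 - 24456)) = 81030/(-45567 - 23566) = 81030/(-69133) = 81030*(-1/69133) = -81030/69133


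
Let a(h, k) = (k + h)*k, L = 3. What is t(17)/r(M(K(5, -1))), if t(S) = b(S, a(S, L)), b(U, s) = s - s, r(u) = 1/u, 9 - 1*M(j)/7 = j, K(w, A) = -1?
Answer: 0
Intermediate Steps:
a(h, k) = k*(h + k) (a(h, k) = (h + k)*k = k*(h + k))
M(j) = 63 - 7*j
b(U, s) = 0
t(S) = 0
t(17)/r(M(K(5, -1))) = 0/(1/(63 - 7*(-1))) = 0/(1/(63 + 7)) = 0/(1/70) = 0*70 = 0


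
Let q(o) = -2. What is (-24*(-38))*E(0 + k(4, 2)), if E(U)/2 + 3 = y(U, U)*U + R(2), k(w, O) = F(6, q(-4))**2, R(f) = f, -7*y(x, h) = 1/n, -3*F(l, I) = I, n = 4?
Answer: -38912/21 ≈ -1853.0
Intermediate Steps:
F(l, I) = -I/3
y(x, h) = -1/28 (y(x, h) = -1/7/4 = -1/7*1/4 = -1/28)
k(w, O) = 4/9 (k(w, O) = (-1/3*(-2))**2 = (2/3)**2 = 4/9)
E(U) = -2 - U/14 (E(U) = -6 + 2*(-U/28 + 2) = -6 + 2*(2 - U/28) = -6 + (4 - U/14) = -2 - U/14)
(-24*(-38))*E(0 + k(4, 2)) = (-24*(-38))*(-2 - (0 + 4/9)/14) = 912*(-2 - 1/14*4/9) = 912*(-2 - 2/63) = 912*(-128/63) = -38912/21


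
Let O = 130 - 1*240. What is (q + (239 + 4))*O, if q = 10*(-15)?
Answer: -10230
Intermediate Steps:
O = -110 (O = 130 - 240 = -110)
q = -150
(q + (239 + 4))*O = (-150 + (239 + 4))*(-110) = (-150 + 243)*(-110) = 93*(-110) = -10230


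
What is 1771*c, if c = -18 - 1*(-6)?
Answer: -21252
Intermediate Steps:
c = -12 (c = -18 + 6 = -12)
1771*c = 1771*(-12) = -21252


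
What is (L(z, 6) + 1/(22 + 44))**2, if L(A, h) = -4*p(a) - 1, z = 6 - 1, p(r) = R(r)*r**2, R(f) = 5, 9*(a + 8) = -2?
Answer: 5813861328025/3175524 ≈ 1.8308e+6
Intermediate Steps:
a = -74/9 (a = -8 + (1/9)*(-2) = -8 - 2/9 = -74/9 ≈ -8.2222)
p(r) = 5*r**2
z = 5
L(A, h) = -109601/81 (L(A, h) = -20*(-74/9)**2 - 1 = -20*5476/81 - 1 = -4*27380/81 - 1 = -109520/81 - 1 = -109601/81)
(L(z, 6) + 1/(22 + 44))**2 = (-109601/81 + 1/(22 + 44))**2 = (-109601/81 + 1/66)**2 = (-2411195/1782)**2 = 5813861328025/3175524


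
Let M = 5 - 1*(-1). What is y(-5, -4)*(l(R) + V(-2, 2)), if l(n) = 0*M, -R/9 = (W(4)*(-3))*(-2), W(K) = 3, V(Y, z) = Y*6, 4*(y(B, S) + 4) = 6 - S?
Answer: 18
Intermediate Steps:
y(B, S) = -5/2 - S/4 (y(B, S) = -4 + (6 - S)/4 = -4 + (3/2 - S/4) = -5/2 - S/4)
V(Y, z) = 6*Y
M = 6 (M = 5 + 1 = 6)
R = -162 (R = -9*3*(-3)*(-2) = -(-81)*(-2) = -9*18 = -162)
l(n) = 0 (l(n) = 0*6 = 0)
y(-5, -4)*(l(R) + V(-2, 2)) = (-5/2 - ¼*(-4))*(0 + 6*(-2)) = (-5/2 + 1)*(0 - 12) = -3/2*(-12) = 18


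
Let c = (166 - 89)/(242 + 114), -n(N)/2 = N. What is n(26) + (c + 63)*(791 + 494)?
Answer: 28900413/356 ≈ 81181.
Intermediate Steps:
n(N) = -2*N
c = 77/356 ≈ 0.21629
n(26) + (c + 63)*(791 + 494) = -2*26 + (77/356 + 63)*(791 + 494) = -52 + (22505/356)*1285 = -52 + 28918925/356 = 28900413/356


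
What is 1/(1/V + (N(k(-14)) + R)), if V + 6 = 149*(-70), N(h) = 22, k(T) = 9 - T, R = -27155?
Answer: -10436/283159989 ≈ -3.6855e-5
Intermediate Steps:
V = -10436 (V = -6 + 149*(-70) = -6 - 10430 = -10436)
1/(1/V + (N(k(-14)) + R)) = 1/(1/(-10436) + (22 - 27155)) = 1/(-1/10436 - 27133) = 1/(-283159989/10436) = -10436/283159989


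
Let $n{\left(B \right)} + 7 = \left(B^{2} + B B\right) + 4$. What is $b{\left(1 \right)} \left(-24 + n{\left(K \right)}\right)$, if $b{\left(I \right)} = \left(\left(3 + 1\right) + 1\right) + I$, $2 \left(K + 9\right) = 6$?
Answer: $270$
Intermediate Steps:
$K = -6$ ($K = -9 + \frac{1}{2} \cdot 6 = -9 + 3 = -6$)
$n{\left(B \right)} = -3 + 2 B^{2}$ ($n{\left(B \right)} = -7 + \left(\left(B^{2} + B B\right) + 4\right) = -7 + \left(\left(B^{2} + B^{2}\right) + 4\right) = -7 + \left(2 B^{2} + 4\right) = -7 + \left(4 + 2 B^{2}\right) = -3 + 2 B^{2}$)
$b{\left(I \right)} = 5 + I$ ($b{\left(I \right)} = \left(4 + 1\right) + I = 5 + I$)
$b{\left(1 \right)} \left(-24 + n{\left(K \right)}\right) = \left(5 + 1\right) \left(-24 - \left(3 - 2 \left(-6\right)^{2}\right)\right) = 6 \left(-24 + \left(-3 + 2 \cdot 36\right)\right) = 6 \left(-24 + \left(-3 + 72\right)\right) = 6 \left(-24 + 69\right) = 6 \cdot 45 = 270$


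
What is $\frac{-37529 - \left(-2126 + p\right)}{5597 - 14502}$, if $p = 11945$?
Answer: $\frac{47348}{8905} \approx 5.317$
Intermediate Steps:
$\frac{-37529 - \left(-2126 + p\right)}{5597 - 14502} = \frac{-37529 + \left(2126 - 11945\right)}{5597 - 14502} = \frac{-37529 + \left(2126 - 11945\right)}{-8905} = \left(-37529 - 9819\right) \left(- \frac{1}{8905}\right) = \left(-47348\right) \left(- \frac{1}{8905}\right) = \frac{47348}{8905}$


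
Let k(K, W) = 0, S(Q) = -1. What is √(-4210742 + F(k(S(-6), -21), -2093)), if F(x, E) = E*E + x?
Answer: √169907 ≈ 412.20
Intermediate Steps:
F(x, E) = x + E² (F(x, E) = E² + x = x + E²)
√(-4210742 + F(k(S(-6), -21), -2093)) = √(-4210742 + (0 + (-2093)²)) = √(-4210742 + (0 + 4380649)) = √(-4210742 + 4380649) = √169907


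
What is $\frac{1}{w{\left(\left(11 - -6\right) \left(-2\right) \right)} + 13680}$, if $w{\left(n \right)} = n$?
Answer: $\frac{1}{13646} \approx 7.3282 \cdot 10^{-5}$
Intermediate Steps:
$\frac{1}{w{\left(\left(11 - -6\right) \left(-2\right) \right)} + 13680} = \frac{1}{\left(11 - -6\right) \left(-2\right) + 13680} = \frac{1}{\left(11 + 6\right) \left(-2\right) + 13680} = \frac{1}{17 \left(-2\right) + 13680} = \frac{1}{-34 + 13680} = \frac{1}{13646}$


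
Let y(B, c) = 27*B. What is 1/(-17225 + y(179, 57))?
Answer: -1/12392 ≈ -8.0697e-5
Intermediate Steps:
1/(-17225 + y(179, 57)) = 1/(-17225 + 27*179) = 1/(-17225 + 4833) = 1/(-12392) = -1/12392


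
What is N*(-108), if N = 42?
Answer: -4536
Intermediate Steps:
N*(-108) = 42*(-108) = -4536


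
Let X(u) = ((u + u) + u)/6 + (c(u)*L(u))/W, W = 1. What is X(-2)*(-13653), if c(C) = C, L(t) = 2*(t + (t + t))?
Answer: -314019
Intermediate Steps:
L(t) = 6*t (L(t) = 2*(t + 2*t) = 2*(3*t) = 6*t)
X(u) = u/2 + 6*u² (X(u) = ((u + u) + u)/6 + (u*(6*u))/1 = (2*u + u)*(⅙) + (6*u²)*1 = (3*u)*(⅙) + 6*u² = u/2 + 6*u²)
X(-2)*(-13653) = ((½)*(-2)*(1 + 12*(-2)))*(-13653) = ((½)*(-2)*(1 - 24))*(-13653) = ((½)*(-2)*(-23))*(-13653) = 23*(-13653) = -314019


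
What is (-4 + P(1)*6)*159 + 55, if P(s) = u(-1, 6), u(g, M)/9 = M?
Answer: 50935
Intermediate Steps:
u(g, M) = 9*M
P(s) = 54 (P(s) = 9*6 = 54)
(-4 + P(1)*6)*159 + 55 = (-4 + 54*6)*159 + 55 = (-4 + 324)*159 + 55 = 320*159 + 55 = 50880 + 55 = 50935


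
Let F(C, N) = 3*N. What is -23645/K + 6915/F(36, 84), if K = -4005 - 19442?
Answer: 56031515/1969548 ≈ 28.449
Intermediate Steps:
K = -23447
-23645/K + 6915/F(36, 84) = -23645/(-23447) + 6915/((3*84)) = -23645*(-1/23447) + 6915/252 = 23645/23447 + 6915*(1/252) = 23645/23447 + 2305/84 = 56031515/1969548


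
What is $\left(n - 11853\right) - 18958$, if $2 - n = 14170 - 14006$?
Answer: $-30973$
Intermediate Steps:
$n = -162$ ($n = 2 - \left(14170 - 14006\right) = 2 - 164 = -162$)
$\left(n - 11853\right) - 18958 = \left(-162 - 11853\right) - 18958 = -12015 - 18958 = -30973$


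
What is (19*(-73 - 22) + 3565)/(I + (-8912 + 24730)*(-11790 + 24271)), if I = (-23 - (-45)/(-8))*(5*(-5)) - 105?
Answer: 14080/1579400549 ≈ 8.9148e-6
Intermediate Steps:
I = 4885/8 (I = (-23 - (-45)*(-1)/8)*(-25) - 105 = (-23 - 1*45/8)*(-25) - 105 = (-23 - 45/8)*(-25) - 105 = -229/8*(-25) - 105 = 5725/8 - 105 = 4885/8 ≈ 610.63)
(19*(-73 - 22) + 3565)/(I + (-8912 + 24730)*(-11790 + 24271)) = (19*(-73 - 22) + 3565)/(4885/8 + (-8912 + 24730)*(-11790 + 24271)) = (19*(-95) + 3565)/(4885/8 + 15818*12481) = (-1805 + 3565)/(4885/8 + 197424458) = 1760/(1579400549/8) = 1760*(8/1579400549) = 14080/1579400549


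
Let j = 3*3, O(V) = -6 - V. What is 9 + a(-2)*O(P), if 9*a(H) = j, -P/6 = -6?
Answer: -33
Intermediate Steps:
P = 36 (P = -6*(-6) = 36)
j = 9
a(H) = 1 (a(H) = (⅑)*9 = 1)
9 + a(-2)*O(P) = 9 + 1*(-6 - 1*36) = 9 + 1*(-6 - 36) = 9 + 1*(-42) = 9 - 42 = -33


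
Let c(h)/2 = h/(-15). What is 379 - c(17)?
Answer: 5719/15 ≈ 381.27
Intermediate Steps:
c(h) = -2*h/15 (c(h) = 2*(h/(-15)) = 2*(h*(-1/15)) = 2*(-h/15) = -2*h/15)
379 - c(17) = 379 - (-2)*17/15 = 379 - 1*(-34/15) = 379 + 34/15 = 5719/15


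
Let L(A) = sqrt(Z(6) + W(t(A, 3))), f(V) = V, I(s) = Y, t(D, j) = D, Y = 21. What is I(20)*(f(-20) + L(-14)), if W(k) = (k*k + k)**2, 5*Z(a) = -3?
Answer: -420 + 21*sqrt(828085)/5 ≈ 3402.0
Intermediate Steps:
Z(a) = -3/5 (Z(a) = (1/5)*(-3) = -3/5)
I(s) = 21
W(k) = (k + k**2)**2 (W(k) = (k**2 + k)**2 = (k + k**2)**2)
L(A) = sqrt(-3/5 + A**2*(1 + A)**2)
I(20)*(f(-20) + L(-14)) = 21*(-20 + sqrt(-15 + 25*(-14)**2*(1 - 14)**2)/5) = 21*(-20 + sqrt(-15 + 25*196*(-13)**2)/5) = 21*(-20 + sqrt(-15 + 25*196*169)/5) = 21*(-20 + sqrt(-15 + 828100)/5) = 21*(-20 + sqrt(828085)/5) = -420 + 21*sqrt(828085)/5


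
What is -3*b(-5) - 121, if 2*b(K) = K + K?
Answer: -106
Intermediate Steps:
b(K) = K (b(K) = (K + K)/2 = (2*K)/2 = K)
-3*b(-5) - 121 = -3*(-5) - 121 = 15 - 121 = -106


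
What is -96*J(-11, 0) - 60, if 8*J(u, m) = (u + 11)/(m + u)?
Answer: -60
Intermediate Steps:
J(u, m) = (11 + u)/(8*(m + u)) (J(u, m) = ((u + 11)/(m + u))/8 = ((11 + u)/(m + u))/8 = (11 + u)/(8*(m + u)))
-96*J(-11, 0) - 60 = -12*(11 - 11)/(0 - 11) - 60 = -12*0/(-11) - 60 = -12*(-1)*0/11 - 60 = -96*0 - 60 = 0 - 60 = -60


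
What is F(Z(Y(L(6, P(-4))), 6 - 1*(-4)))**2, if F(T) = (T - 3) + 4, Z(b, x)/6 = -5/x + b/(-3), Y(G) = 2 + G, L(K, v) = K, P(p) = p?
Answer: 324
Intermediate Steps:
Z(b, x) = -30/x - 2*b (Z(b, x) = 6*(-5/x + b/(-3)) = 6*(-5/x + b*(-1/3)) = 6*(-5/x - b/3) = -30/x - 2*b)
F(T) = 1 + T (F(T) = (-3 + T) + 4 = 1 + T)
F(Z(Y(L(6, P(-4))), 6 - 1*(-4)))**2 = (1 + (-30/(6 - 1*(-4)) - 2*(2 + 6)))**2 = (1 + (-30/(6 + 4) - 2*8))**2 = (1 + (-30/10 - 16))**2 = (1 + (-30*1/10 - 16))**2 = (1 + (-3 - 16))**2 = (1 - 19)**2 = (-18)**2 = 324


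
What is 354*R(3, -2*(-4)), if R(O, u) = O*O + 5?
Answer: 4956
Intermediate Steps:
R(O, u) = 5 + O**2 (R(O, u) = O**2 + 5 = 5 + O**2)
354*R(3, -2*(-4)) = 354*(5 + 3**2) = 354*(5 + 9) = 354*14 = 4956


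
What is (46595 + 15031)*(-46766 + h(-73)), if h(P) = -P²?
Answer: -3210406470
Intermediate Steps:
(46595 + 15031)*(-46766 + h(-73)) = (46595 + 15031)*(-46766 - 1*(-73)²) = 61626*(-46766 - 1*5329) = 61626*(-46766 - 5329) = 61626*(-52095) = -3210406470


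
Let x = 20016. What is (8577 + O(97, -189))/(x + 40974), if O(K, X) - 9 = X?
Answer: 2799/20330 ≈ 0.13768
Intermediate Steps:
O(K, X) = 9 + X
(8577 + O(97, -189))/(x + 40974) = (8577 + (9 - 189))/(20016 + 40974) = (8577 - 180)/60990 = 8397*(1/60990) = 2799/20330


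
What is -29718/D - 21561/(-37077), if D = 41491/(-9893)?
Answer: 3633846346283/512787269 ≈ 7086.5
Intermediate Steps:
D = -41491/9893 (D = 41491*(-1/9893) = -41491/9893 ≈ -4.1940)
-29718/D - 21561/(-37077) = -29718/(-41491/9893) - 21561/(-37077) = -29718*(-9893/41491) - 21561*(-1/37077) = 294000174/41491 + 7187/12359 = 3633846346283/512787269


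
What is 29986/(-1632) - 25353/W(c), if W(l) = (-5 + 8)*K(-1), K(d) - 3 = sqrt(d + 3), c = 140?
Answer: -20792999/5712 + 8451*sqrt(2)/7 ≈ -1932.9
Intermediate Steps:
K(d) = 3 + sqrt(3 + d) (K(d) = 3 + sqrt(d + 3) = 3 + sqrt(3 + d))
W(l) = 9 + 3*sqrt(2) (W(l) = (-5 + 8)*(3 + sqrt(3 - 1)) = 3*(3 + sqrt(2)) = 9 + 3*sqrt(2))
29986/(-1632) - 25353/W(c) = 29986/(-1632) - 25353/(9 + 3*sqrt(2)) = 29986*(-1/1632) - 25353/(9 + 3*sqrt(2)) = -14993/816 - 25353/(9 + 3*sqrt(2))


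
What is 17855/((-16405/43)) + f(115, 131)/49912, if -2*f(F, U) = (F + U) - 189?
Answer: -901674217/19266032 ≈ -46.801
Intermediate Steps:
f(F, U) = 189/2 - F/2 - U/2 (f(F, U) = -((F + U) - 189)/2 = -(-189 + F + U)/2 = 189/2 - F/2 - U/2)
17855/((-16405/43)) + f(115, 131)/49912 = 17855/((-16405/43)) + (189/2 - 1/2*115 - 1/2*131)/49912 = 17855/((-16405/43)) + (189/2 - 115/2 - 131/2)*(1/49912) = 17855/((-193*85/43)) - 57/2*1/49912 = 17855/(-16405/43) - 57/99824 = 17855*(-43/16405) - 57/99824 = -153553/3281 - 57/99824 = -901674217/19266032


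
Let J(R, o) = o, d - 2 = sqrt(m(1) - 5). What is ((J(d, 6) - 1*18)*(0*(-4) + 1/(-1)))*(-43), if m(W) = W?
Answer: -516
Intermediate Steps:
d = 2 + 2*I (d = 2 + sqrt(1 - 5) = 2 + sqrt(-4) = 2 + 2*I ≈ 2.0 + 2.0*I)
((J(d, 6) - 1*18)*(0*(-4) + 1/(-1)))*(-43) = ((6 - 1*18)*(0*(-4) + 1/(-1)))*(-43) = ((6 - 18)*(0 - 1))*(-43) = -12*(-1)*(-43) = 12*(-43) = -516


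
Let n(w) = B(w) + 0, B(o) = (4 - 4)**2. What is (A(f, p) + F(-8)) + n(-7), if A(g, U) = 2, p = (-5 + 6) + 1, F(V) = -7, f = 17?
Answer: -5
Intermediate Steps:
p = 2 (p = 1 + 1 = 2)
B(o) = 0 (B(o) = 0**2 = 0)
n(w) = 0 (n(w) = 0 + 0 = 0)
(A(f, p) + F(-8)) + n(-7) = (2 - 7) + 0 = -5 + 0 = -5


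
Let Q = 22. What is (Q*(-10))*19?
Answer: -4180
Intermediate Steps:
(Q*(-10))*19 = (22*(-10))*19 = -220*19 = -4180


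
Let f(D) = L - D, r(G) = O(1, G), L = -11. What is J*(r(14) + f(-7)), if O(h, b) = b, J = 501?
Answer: 5010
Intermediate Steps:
r(G) = G
f(D) = -11 - D
J*(r(14) + f(-7)) = 501*(14 + (-11 - 1*(-7))) = 501*(14 + (-11 + 7)) = 501*(14 - 4) = 501*10 = 5010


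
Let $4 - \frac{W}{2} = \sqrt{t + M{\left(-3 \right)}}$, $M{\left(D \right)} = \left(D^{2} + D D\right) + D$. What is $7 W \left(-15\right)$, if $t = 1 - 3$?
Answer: $-840 + 210 \sqrt{13} \approx -82.834$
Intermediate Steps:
$M{\left(D \right)} = D + 2 D^{2}$ ($M{\left(D \right)} = \left(D^{2} + D^{2}\right) + D = 2 D^{2} + D = D + 2 D^{2}$)
$t = -2$ ($t = 1 - 3 = -2$)
$W = 8 - 2 \sqrt{13}$ ($W = 8 - 2 \sqrt{-2 - 3 \left(1 + 2 \left(-3\right)\right)} = 8 - 2 \sqrt{-2 - 3 \left(1 - 6\right)} = 8 - 2 \sqrt{-2 - -15} = 8 - 2 \sqrt{-2 + 15} = 8 - 2 \sqrt{13} \approx 0.7889$)
$7 W \left(-15\right) = 7 \left(8 - 2 \sqrt{13}\right) \left(-15\right) = \left(56 - 14 \sqrt{13}\right) \left(-15\right) = -840 + 210 \sqrt{13}$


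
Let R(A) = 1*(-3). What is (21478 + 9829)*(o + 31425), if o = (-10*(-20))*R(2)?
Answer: 965038275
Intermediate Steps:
R(A) = -3
o = -600 (o = -10*(-20)*(-3) = 200*(-3) = -600)
(21478 + 9829)*(o + 31425) = (21478 + 9829)*(-600 + 31425) = 31307*30825 = 965038275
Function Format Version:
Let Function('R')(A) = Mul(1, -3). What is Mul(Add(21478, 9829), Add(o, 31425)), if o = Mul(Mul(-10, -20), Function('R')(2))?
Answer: 965038275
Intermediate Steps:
Function('R')(A) = -3
o = -600 (o = Mul(Mul(-10, -20), -3) = Mul(200, -3) = -600)
Mul(Add(21478, 9829), Add(o, 31425)) = Mul(Add(21478, 9829), Add(-600, 31425)) = Mul(31307, 30825) = 965038275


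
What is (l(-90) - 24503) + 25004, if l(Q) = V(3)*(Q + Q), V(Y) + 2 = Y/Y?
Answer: 681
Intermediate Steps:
V(Y) = -1 (V(Y) = -2 + Y/Y = -2 + 1 = -1)
l(Q) = -2*Q (l(Q) = -(Q + Q) = -2*Q)
(l(-90) - 24503) + 25004 = (-2*(-90) - 24503) + 25004 = (180 - 24503) + 25004 = -24323 + 25004 = 681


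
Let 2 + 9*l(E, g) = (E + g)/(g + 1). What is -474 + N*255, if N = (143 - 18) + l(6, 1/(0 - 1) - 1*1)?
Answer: 31231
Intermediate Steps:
l(E, g) = -2/9 + (E + g)/(9*(1 + g)) (l(E, g) = -2/9 + ((E + g)/(g + 1))/9 = -2/9 + ((E + g)/(1 + g))/9 = -2/9 + (E + g)/(9*(1 + g)))
N = 373/3 (N = (143 - 18) + (-2 + 6 - (1/(0 - 1) - 1*1))/(9*(1 + (1/(0 - 1) - 1*1))) = 125 + (-2 + 6 - (1/(-1) - 1))/(9*(1 + (1/(-1) - 1))) = 125 + (-2 + 6 - (-1 - 1))/(9*(1 + (-1 - 1))) = 125 + (-2 + 6 - 1*(-2))/(9*(1 - 2)) = 125 + (1/9)*(-2 + 6 + 2)/(-1) = 125 + (1/9)*(-1)*6 = 125 - 2/3 = 373/3 ≈ 124.33)
-474 + N*255 = -474 + (373/3)*255 = -474 + 31705 = 31231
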